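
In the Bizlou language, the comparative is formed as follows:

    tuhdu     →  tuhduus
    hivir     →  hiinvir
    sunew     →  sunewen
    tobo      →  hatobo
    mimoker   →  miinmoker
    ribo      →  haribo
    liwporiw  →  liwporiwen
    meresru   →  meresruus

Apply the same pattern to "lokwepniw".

hivir and liwporiw both have last vowel 'i' yet inflect differently (hiinvir, liwporiwen), so the last vowel is not what conditions the rule; the final letter is.
"lokwepniw" ends in -w. The stems ending in -w (liwporiw → liwporiwen, sunew → sunewen) add -en.
So lokwepniw → lokwepniwen.

lokwepniwen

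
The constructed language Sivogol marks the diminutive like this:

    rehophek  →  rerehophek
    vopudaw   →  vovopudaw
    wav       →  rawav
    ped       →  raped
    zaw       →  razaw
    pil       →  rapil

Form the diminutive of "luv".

raluv

vopudaw and zaw both end in -w yet inflect differently (vovopudaw, razaw), so the final letter is not what conditions the rule; the number of vowels is.
"luv" has 1 vowel. The stems with 1 vowel (wav → rawav, ped → raped, zaw → razaw) add the prefix ra-.
So luv → raluv.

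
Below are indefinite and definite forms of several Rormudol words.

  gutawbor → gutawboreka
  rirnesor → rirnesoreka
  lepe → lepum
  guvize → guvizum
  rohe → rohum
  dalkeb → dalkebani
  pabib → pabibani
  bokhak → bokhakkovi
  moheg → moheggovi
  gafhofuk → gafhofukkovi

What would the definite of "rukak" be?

"rukak" ends in -k. The stems ending in -k (bokhak → bokhakkovi, gafhofuk → gafhofukkovi) double the final consonant and add -ovi.
The other patterns: stems ending in -r add -eka; stems ending in -e drop the final letter and add -um; stems ending in -b add -ani.
So rukak → rukakkovi.

rukakkovi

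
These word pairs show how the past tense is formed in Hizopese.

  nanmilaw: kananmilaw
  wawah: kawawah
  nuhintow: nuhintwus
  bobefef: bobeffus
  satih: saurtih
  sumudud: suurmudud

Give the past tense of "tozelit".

tourzelit

nanmilaw and nuhintow both end in -w yet inflect differently (kananmilaw, nuhintwus), so the final letter is not what conditions the rule; the last vowel is.
"tozelit" has last vowel 'i'. The one such stem in the data (satih → saurtih) inserts -ur- after the first vowel (as does sumudud), so the same rule applies.
So tozelit → tourzelit.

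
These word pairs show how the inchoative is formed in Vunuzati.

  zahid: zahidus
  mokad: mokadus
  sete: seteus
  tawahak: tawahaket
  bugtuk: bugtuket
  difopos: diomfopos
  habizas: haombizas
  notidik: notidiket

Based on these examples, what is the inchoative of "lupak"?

zahid and notidik both have last vowel 'i' yet inflect differently (zahidus, notidiket), so the last vowel is not what conditions the rule; the final letter is.
"lupak" ends in -k. The stems ending in -k (bugtuk → bugtuket, notidik → notidiket, tawahak → tawahaket) add -et.
The other patterns: stems ending in -d or -e add -us; stems ending in -s insert -om- after the first vowel.
So lupak → lupaket.

lupaket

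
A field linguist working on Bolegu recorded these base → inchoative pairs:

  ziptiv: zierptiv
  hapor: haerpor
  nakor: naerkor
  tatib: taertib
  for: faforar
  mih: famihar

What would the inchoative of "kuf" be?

fakufar

"kuf" has 1 vowel. The stems with 1 vowel (for → faforar, mih → famihar) add fa- … -ar around the stem.
The other pattern: stems with 2 vowels insert -er- after the first vowel.
So kuf → fakufar.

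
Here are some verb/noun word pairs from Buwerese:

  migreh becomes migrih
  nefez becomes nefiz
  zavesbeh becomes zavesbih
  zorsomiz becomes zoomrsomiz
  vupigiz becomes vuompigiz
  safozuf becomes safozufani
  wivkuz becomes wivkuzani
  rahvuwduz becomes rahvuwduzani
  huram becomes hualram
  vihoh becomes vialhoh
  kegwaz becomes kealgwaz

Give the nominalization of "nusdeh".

"nusdeh" has last vowel 'e'. The stems whose last vowel is 'e' (migreh → migrih, nefez → nefiz, zavesbeh → zavesbih) change the last vowel to 'i'.
So nusdeh → nusdih.

nusdih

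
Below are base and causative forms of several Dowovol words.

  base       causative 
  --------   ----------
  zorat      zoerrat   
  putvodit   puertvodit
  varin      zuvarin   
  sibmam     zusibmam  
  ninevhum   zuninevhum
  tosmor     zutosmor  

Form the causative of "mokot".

putvodit and varin both have last vowel 'i' yet inflect differently (puertvodit, zuvarin), so the last vowel is not what conditions the rule; the final letter is.
"mokot" ends in -t. The stems ending in -t (zorat → zoerrat, putvodit → puertvodit) insert -er- after the first vowel.
So mokot → moerkot.

moerkot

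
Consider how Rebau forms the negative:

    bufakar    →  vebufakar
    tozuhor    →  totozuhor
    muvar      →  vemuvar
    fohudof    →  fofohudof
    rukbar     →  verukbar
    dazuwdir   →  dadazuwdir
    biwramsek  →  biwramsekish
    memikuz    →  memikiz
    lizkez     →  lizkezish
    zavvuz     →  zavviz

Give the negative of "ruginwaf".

"ruginwaf" has last vowel 'a'. The stems whose last vowel is 'a' (muvar → vemuvar, bufakar → vebufakar, rukbar → verukbar) add the prefix ve-.
The other patterns: stems whose last vowel is 'i' or 'o' repeat the first consonant+vowel as a prefix; stems whose last vowel is 'u' change the last vowel to 'i'; stems whose last vowel is 'e' add -ish.
So ruginwaf → veruginwaf.

veruginwaf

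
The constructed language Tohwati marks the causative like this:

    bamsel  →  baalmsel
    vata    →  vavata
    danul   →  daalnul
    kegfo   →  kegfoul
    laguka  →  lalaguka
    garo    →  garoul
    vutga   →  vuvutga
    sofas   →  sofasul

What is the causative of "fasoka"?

fafasoka

laguka and sofas both have last vowel 'a' yet inflect differently (lalaguka, sofasul), so the last vowel is not what conditions the rule; the final letter is.
"fasoka" ends in -a. The stems ending in -a (laguka → lalaguka, vutga → vuvutga, vata → vavata) repeat the first consonant+vowel as a prefix.
So fasoka → fafasoka.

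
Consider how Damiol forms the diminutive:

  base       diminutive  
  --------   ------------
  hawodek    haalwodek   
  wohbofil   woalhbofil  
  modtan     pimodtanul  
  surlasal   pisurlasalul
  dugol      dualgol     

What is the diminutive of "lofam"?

surlasal and wohbofil both end in -l yet inflect differently (pisurlasalul, woalhbofil), so the final letter is not what conditions the rule; the last vowel is.
"lofam" has last vowel 'a'. The stems whose last vowel is 'a' (surlasal → pisurlasalul, modtan → pimodtanul) add pi- … -ul around the stem.
The other pattern: stems whose last vowel is 'e', 'i' or 'o' insert -al- after the first vowel.
So lofam → pilofamul.

pilofamul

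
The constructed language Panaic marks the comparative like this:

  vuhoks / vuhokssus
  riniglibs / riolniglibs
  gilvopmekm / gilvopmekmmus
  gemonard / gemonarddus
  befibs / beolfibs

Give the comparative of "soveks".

sovekssus

riniglibs and vuhoks both end in -s yet inflect differently (riolniglibs, vuhokssus), so the final letter is not what conditions the rule; the second-to-last letter is.
"soveks" has second-to-last letter 'k'. The stems whose second-to-last letter is 'k' (gilvopmekm → gilvopmekmmus, vuhoks → vuhokssus) double the final consonant and add -us.
So soveks → sovekssus.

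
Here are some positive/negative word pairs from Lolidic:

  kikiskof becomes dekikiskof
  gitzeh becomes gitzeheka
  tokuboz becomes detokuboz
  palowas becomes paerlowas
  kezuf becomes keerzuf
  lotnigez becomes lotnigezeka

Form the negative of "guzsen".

guzseneka

"guzsen" has last vowel 'e'. The stems whose last vowel is 'e' (gitzeh → gitzeheka, lotnigez → lotnigezeka) add -eka.
So guzsen → guzseneka.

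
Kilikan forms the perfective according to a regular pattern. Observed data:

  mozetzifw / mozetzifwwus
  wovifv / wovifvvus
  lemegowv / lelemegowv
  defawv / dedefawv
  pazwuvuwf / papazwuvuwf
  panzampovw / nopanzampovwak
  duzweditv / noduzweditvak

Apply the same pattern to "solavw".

wovifv and lemegowv both end in -v yet inflect differently (wovifvvus, lelemegowv), so the final letter is not what conditions the rule; the second-to-last letter is.
"solavw" has second-to-last letter 'v'. The one such stem in the data (panzampovw → nopanzampovwak) adds no- … -ak around the stem, so the same rule applies.
The other patterns: stems whose second-to-last letter is 'f' double the final consonant and add -us; stems whose second-to-last letter is 'w' repeat the first consonant+vowel as a prefix.
So solavw → nosolavwak.

nosolavwak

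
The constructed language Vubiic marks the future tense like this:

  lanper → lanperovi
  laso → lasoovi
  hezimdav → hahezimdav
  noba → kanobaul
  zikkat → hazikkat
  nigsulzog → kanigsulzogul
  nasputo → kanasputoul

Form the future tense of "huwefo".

"huwefo" begins with h-. The one such stem in the data (hezimdav → hahezimdav) adds the prefix ha-, so the same rule applies.
So huwefo → hahuwefo.

hahuwefo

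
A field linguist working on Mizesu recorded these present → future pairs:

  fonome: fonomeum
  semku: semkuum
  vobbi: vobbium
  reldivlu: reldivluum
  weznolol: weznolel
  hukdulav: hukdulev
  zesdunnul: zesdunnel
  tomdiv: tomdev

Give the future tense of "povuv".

povev

semku and zesdunnul both have last vowel 'u' yet inflect differently (semkuum, zesdunnel), so the last vowel is not what conditions the rule; whether the stem ends in a vowel or a consonant is.
"povuv" ends in a consonant. The stems ending in a consonant (weznolol → weznolel, hukdulav → hukdulev, zesdunnul → zesdunnel) change the last vowel to 'e'.
So povuv → povev.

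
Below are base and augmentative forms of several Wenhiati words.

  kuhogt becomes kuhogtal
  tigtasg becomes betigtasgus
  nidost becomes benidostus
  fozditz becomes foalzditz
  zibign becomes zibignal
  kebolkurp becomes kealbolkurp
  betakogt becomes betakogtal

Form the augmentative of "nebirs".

nealbirs

kuhogt and nidost both end in -t yet inflect differently (kuhogtal, benidostus), so the final letter is not what conditions the rule; the second-to-last letter is.
"nebirs" has second-to-last letter 'r'. The one such stem in the data (kebolkurp → kealbolkurp) inserts -al- after the first vowel (as does fozditz), so the same rule applies.
So nebirs → nealbirs.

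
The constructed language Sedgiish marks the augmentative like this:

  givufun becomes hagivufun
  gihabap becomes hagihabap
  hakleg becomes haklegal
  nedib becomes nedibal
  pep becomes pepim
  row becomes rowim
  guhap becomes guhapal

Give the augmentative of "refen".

refenal

pep and guhap both end in -p yet inflect differently (pepim, guhapal), so the final letter is not what conditions the rule; the number of vowels is.
"refen" has 2 vowels. The stems with 2 vowels (hakleg → haklegal, nedib → nedibal, guhap → guhapal) add -al.
So refen → refenal.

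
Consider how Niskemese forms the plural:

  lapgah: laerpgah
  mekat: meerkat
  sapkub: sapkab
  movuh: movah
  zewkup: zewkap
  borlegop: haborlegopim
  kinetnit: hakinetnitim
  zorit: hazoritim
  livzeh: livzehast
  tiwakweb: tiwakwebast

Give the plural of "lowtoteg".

"lowtoteg" has last vowel 'e'. The stems whose last vowel is 'e' (livzeh → livzehast, tiwakweb → tiwakwebast) add -ast.
So lowtoteg → lowtotegast.

lowtotegast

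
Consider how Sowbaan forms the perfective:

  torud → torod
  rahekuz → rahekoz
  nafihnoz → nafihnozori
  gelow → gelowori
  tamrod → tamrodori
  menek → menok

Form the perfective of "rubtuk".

nafihnoz and rahekuz both end in -z yet inflect differently (nafihnozori, rahekoz), so the final letter is not what conditions the rule; the last vowel is.
"rubtuk" has last vowel 'u'. The stems whose last vowel is 'u' (rahekuz → rahekoz, torud → torod) change the last vowel to 'o'.
So rubtuk → rubtok.

rubtok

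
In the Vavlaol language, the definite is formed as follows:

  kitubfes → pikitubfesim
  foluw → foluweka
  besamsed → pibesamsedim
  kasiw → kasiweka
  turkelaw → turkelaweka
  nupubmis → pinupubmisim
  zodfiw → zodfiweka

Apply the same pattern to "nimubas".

pinimubasim

kasiw and nupubmis both have last vowel 'i' yet inflect differently (kasiweka, pinupubmisim), so the last vowel is not what conditions the rule; the final letter is.
"nimubas" ends in -s. The stems ending in -s (nupubmis → pinupubmisim, kitubfes → pikitubfesim) add pi- … -im around the stem.
The other pattern: stems ending in -w add -eka.
So nimubas → pinimubasim.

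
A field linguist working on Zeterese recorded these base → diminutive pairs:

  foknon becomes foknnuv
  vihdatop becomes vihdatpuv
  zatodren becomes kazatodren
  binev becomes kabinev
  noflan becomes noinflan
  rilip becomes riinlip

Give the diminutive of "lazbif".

lainzbif

foknon and zatodren both end in -n yet inflect differently (foknnuv, kazatodren), so the final letter is not what conditions the rule; the last vowel is.
"lazbif" has last vowel 'i'. The one such stem in the data (rilip → riinlip) inserts -in- after the first vowel (as does noflan), so the same rule applies.
So lazbif → lainzbif.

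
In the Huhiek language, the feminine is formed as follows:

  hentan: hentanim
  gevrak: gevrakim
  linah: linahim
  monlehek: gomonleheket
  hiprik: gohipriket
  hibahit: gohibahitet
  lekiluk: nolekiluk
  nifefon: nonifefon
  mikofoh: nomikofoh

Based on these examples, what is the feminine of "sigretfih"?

gosigretfihet

gevrak and monlehek both end in -k yet inflect differently (gevrakim, gomonleheket), so the final letter is not what conditions the rule; the last vowel is.
"sigretfih" has last vowel 'i'. The stems whose last vowel is 'i' (hiprik → gohipriket, hibahit → gohibahitet) add go- … -et around the stem.
So sigretfih → gosigretfihet.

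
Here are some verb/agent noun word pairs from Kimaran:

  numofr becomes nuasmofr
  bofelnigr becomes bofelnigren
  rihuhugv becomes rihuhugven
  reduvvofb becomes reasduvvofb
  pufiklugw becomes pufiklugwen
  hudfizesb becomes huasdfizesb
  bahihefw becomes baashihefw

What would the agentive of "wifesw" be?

pufiklugw and bahihefw both end in -w yet inflect differently (pufiklugwen, baashihefw), so the final letter is not what conditions the rule; the second-to-last letter is.
"wifesw" has second-to-last letter 's'. The one such stem in the data (hudfizesb → huasdfizesb) inserts -as- after the first vowel (as do bahihefw, reduvvofb), so the same rule applies.
So wifesw → wiasfesw.

wiasfesw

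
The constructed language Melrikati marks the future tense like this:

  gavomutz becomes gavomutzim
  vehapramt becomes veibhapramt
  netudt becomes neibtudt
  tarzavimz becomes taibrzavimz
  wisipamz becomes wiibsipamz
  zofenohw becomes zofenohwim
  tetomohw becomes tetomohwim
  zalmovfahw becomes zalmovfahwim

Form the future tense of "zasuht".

zasuhtim

gavomutz and wisipamz both end in -z yet inflect differently (gavomutzim, wiibsipamz), so the final letter is not what conditions the rule; the second-to-last letter is.
"zasuht" has second-to-last letter 'h'. The stems whose second-to-last letter is 'h' (zalmovfahw → zalmovfahwim, zofenohw → zofenohwim, tetomohw → tetomohwim) add -im.
So zasuht → zasuhtim.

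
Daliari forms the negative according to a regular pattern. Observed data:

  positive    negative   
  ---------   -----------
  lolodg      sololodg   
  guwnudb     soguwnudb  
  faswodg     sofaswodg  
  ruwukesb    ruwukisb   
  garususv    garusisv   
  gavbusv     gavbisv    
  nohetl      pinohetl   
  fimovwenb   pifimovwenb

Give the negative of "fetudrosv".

guwnudb and ruwukesb both end in -b yet inflect differently (soguwnudb, ruwukisb), so the final letter is not what conditions the rule; the second-to-last letter is.
"fetudrosv" has second-to-last letter 's'. The stems whose second-to-last letter is 's' (ruwukesb → ruwukisb, garususv → garusisv, gavbusv → gavbisv) change the last vowel to 'i'.
So fetudrosv → fetudrisv.

fetudrisv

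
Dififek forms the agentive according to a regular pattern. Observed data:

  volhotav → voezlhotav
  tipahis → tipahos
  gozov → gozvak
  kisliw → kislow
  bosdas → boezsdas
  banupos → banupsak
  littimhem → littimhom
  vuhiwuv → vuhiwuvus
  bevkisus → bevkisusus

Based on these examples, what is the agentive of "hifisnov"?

hifisnvak

tipahis and banupos both end in -s yet inflect differently (tipahos, banupsak), so the final letter is not what conditions the rule; the last vowel is.
"hifisnov" has last vowel 'o'. The stems whose last vowel is 'o' (gozov → gozvak, banupos → banupsak) delete the last vowel and add -ak.
The other patterns: stems whose last vowel is 'e' or 'i' change the last vowel to 'o'; stems whose last vowel is 'u' add -us; stems whose last vowel is 'a' insert -ez- after the first vowel.
So hifisnov → hifisnvak.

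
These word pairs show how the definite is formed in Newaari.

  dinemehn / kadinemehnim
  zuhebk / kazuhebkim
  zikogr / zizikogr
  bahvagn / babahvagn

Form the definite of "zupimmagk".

zuzupimmagk

"zupimmagk" has second-to-last letter 'g'. The stems whose second-to-last letter is 'g' (zikogr → zizikogr, bahvagn → babahvagn) repeat the first consonant+vowel as a prefix.
So zupimmagk → zuzupimmagk.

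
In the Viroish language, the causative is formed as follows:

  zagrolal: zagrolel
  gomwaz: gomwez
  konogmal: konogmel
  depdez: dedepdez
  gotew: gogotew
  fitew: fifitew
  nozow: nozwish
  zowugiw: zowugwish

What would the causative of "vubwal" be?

"vubwal" has last vowel 'a'. The stems whose last vowel is 'a' (zagrolal → zagrolel, gomwaz → gomwez, konogmal → konogmel) change the last vowel to 'e'.
The other patterns: stems whose last vowel is 'e' repeat the first consonant+vowel as a prefix; stems whose last vowel is 'i' or 'o' delete the last vowel and add -ish.
So vubwal → vubwel.

vubwel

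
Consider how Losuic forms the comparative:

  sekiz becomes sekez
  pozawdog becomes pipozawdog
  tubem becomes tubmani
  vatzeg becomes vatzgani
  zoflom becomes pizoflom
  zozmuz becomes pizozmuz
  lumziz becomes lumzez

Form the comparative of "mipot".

pimipot

vatzeg and pozawdog both end in -g yet inflect differently (vatzgani, pipozawdog), so the final letter is not what conditions the rule; the last vowel is.
"mipot" has last vowel 'o'. The stems whose last vowel is 'o' (pozawdog → pipozawdog, zoflom → pizoflom) add the prefix pi-.
The other patterns: stems whose last vowel is 'e' delete the last vowel and add -ani; stems whose last vowel is 'i' change the last vowel to 'e'.
So mipot → pimipot.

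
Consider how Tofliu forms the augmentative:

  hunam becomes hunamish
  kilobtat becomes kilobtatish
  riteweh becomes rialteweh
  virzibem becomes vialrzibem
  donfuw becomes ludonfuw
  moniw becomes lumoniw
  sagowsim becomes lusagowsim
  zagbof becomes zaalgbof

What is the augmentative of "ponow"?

poalnow

hunam and sagowsim both end in -m yet inflect differently (hunamish, lusagowsim), so the final letter is not what conditions the rule; the last vowel is.
"ponow" has last vowel 'o'. The one such stem in the data (zagbof → zaalgbof) inserts -al- after the first vowel (as do riteweh, virzibem), so the same rule applies.
The other patterns: stems whose last vowel is 'a' add -ish; stems whose last vowel is 'i' or 'u' add the prefix lu-.
So ponow → poalnow.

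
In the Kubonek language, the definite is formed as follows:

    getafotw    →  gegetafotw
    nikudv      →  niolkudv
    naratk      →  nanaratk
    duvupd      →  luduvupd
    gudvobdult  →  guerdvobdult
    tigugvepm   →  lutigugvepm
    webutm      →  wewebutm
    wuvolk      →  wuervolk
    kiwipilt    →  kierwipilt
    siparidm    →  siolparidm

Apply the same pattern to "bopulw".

siparidm and tigugvepm both end in -m yet inflect differently (siolparidm, lutigugvepm), so the final letter is not what conditions the rule; the second-to-last letter is.
"bopulw" has second-to-last letter 'l'. The stems whose second-to-last letter is 'l' (gudvobdult → guerdvobdult, kiwipilt → kierwipilt, wuvolk → wuervolk) insert -er- after the first vowel.
The other patterns: stems whose second-to-last letter is 'd' insert -ol- after the first vowel; stems whose second-to-last letter is 'p' add the prefix lu-; stems whose second-to-last letter is 't' repeat the first consonant+vowel as a prefix.
So bopulw → boerpulw.

boerpulw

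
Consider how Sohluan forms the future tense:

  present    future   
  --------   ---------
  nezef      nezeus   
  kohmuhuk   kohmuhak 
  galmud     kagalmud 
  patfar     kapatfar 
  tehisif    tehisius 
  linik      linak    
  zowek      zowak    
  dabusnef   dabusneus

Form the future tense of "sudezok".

"sudezok" ends in -k. The stems ending in -k (linik → linak, kohmuhuk → kohmuhak, zowek → zowak) change the last vowel to 'a'.
The other patterns: stems ending in -f drop the final letter and add -us; stems ending in -d or -r add the prefix ka-.
So sudezok → sudezak.

sudezak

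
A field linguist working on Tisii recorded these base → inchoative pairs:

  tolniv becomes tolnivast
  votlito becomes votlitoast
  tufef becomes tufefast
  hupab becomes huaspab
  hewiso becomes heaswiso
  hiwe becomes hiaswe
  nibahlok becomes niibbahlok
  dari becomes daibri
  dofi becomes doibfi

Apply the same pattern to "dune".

"dune" begins with d-. The stems beginning with d- (dari → daibri, dofi → doibfi) insert -ib- after the first vowel.
So dune → duibne.

duibne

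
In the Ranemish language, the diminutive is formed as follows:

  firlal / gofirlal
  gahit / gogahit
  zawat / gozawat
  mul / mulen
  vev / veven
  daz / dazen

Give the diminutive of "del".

delen

firlal and mul both end in -l yet inflect differently (gofirlal, mulen), so the final letter is not what conditions the rule; the number of vowels is.
"del" has 1 vowel. The stems with 1 vowel (mul → mulen, vev → veven, daz → dazen) add -en.
The other pattern: stems with 2 vowels add the prefix go-.
So del → delen.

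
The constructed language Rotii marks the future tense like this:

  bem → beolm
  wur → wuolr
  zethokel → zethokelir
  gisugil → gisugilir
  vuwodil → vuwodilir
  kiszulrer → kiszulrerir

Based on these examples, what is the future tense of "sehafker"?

"sehafker" has 3 vowels. The stems with 3 vowels (vuwodil → vuwodilir, zethokel → zethokelir, gisugil → gisugilir) add -ir.
The other pattern: stems with 1 vowel insert -ol- after the first vowel.
So sehafker → sehafkerir.

sehafkerir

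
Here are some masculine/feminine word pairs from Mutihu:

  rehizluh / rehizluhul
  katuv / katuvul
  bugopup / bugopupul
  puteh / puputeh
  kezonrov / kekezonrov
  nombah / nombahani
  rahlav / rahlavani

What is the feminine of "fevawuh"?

rehizluh and puteh both end in -h yet inflect differently (rehizluhul, puputeh), so the final letter is not what conditions the rule; the last vowel is.
"fevawuh" has last vowel 'u'. The stems whose last vowel is 'u' (rehizluh → rehizluhul, katuv → katuvul, bugopup → bugopupul) add -ul.
So fevawuh → fevawuhul.

fevawuhul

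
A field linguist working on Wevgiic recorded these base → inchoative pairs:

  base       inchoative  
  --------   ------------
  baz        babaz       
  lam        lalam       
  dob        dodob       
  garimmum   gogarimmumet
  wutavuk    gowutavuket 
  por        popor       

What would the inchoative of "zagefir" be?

gozagefiret

garimmum and lam both end in -m yet inflect differently (gogarimmumet, lalam), so the final letter is not what conditions the rule; the number of vowels is.
"zagefir" has 3 vowels. The stems with 3 vowels (wutavuk → gowutavuket, garimmum → gogarimmumet) add go- … -et around the stem.
The other pattern: stems with 1 vowel repeat the first consonant+vowel as a prefix.
So zagefir → gozagefiret.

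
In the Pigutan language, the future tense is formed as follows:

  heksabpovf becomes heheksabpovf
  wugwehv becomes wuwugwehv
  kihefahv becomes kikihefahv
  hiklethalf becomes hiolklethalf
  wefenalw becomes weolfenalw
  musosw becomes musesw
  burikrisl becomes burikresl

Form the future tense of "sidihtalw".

"sidihtalw" has second-to-last letter 'l'. The stems whose second-to-last letter is 'l' (hiklethalf → hiolklethalf, wefenalw → weolfenalw) insert -ol- after the first vowel.
The other patterns: stems whose second-to-last letter is 'h' or 'v' repeat the first consonant+vowel as a prefix; stems whose second-to-last letter is 's' change the last vowel to 'e'.
So sidihtalw → sioldihtalw.

sioldihtalw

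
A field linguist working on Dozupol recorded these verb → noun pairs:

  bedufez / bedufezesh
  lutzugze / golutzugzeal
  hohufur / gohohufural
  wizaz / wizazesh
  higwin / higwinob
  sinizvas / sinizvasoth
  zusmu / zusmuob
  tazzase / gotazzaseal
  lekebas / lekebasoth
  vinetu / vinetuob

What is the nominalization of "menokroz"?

lekebas and wizaz both have last vowel 'a' yet inflect differently (lekebasoth, wizazesh), so the last vowel is not what conditions the rule; the final letter is.
"menokroz" ends in -z. The stems ending in -z (wizaz → wizazesh, bedufez → bedufezesh) add -esh.
The other patterns: stems ending in -s add -oth; stems ending in -n or -u add -ob; stems ending in -e or -r add go- … -al around the stem.
So menokroz → menokrozesh.

menokrozesh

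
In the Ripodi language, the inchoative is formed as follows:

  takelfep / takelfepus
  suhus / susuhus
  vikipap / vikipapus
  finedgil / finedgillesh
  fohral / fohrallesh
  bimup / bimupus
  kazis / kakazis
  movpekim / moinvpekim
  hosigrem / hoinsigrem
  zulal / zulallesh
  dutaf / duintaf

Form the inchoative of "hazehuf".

vikipap and zulal both have last vowel 'a' yet inflect differently (vikipapus, zulallesh), so the last vowel is not what conditions the rule; the final letter is.
"hazehuf" ends in -f. The one such stem in the data (dutaf → duintaf) inserts -in- after the first vowel (as do hosigrem, movpekim), so the same rule applies.
The other patterns: stems ending in -p add -us; stems ending in -l double the final consonant and add -esh; stems ending in -s repeat the first consonant+vowel as a prefix.
So hazehuf → hainzehuf.

hainzehuf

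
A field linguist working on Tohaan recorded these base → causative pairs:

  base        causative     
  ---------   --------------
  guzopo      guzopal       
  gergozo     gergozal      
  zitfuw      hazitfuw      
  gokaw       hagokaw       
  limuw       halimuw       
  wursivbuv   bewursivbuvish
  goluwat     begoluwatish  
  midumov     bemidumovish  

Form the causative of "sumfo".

"sumfo" ends in -o. The stems ending in -o (guzopo → guzopal, gergozo → gergozal) drop the final letter and add -al.
The other patterns: stems ending in -w add the prefix ha-; stems ending in -t or -v add be- … -ish around the stem.
So sumfo → sumfal.

sumfal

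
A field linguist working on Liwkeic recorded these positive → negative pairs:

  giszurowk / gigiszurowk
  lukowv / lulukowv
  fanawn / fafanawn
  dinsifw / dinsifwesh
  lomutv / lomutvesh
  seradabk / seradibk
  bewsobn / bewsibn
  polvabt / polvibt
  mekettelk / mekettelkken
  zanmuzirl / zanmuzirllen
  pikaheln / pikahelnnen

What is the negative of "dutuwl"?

dudutuwl

"dutuwl" has second-to-last letter 'w'. The stems whose second-to-last letter is 'w' (giszurowk → gigiszurowk, lukowv → lulukowv, fanawn → fafanawn) repeat the first consonant+vowel as a prefix.
So dutuwl → dudutuwl.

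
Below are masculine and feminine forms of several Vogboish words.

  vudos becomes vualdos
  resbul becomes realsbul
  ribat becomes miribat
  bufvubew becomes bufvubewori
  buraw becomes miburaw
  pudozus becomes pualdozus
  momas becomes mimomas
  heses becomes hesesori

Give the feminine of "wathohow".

vudos and heses both end in -s yet inflect differently (vualdos, hesesori), so the final letter is not what conditions the rule; the last vowel is.
"wathohow" has last vowel 'o'. The one such stem in the data (vudos → vualdos) inserts -al- after the first vowel (as do pudozus, resbul), so the same rule applies.
So wathohow → waalthohow.

waalthohow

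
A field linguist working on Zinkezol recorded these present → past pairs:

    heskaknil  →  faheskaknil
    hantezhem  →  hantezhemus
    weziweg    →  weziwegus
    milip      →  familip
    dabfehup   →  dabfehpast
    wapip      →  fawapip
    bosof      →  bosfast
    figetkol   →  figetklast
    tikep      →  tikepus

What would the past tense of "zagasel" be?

wapip and tikep both end in -p yet inflect differently (fawapip, tikepus), so the final letter is not what conditions the rule; the last vowel is.
"zagasel" has last vowel 'e'. The stems whose last vowel is 'e' (hantezhem → hantezhemus, tikep → tikepus, weziweg → weziwegus) add -us.
So zagasel → zagaselus.

zagaselus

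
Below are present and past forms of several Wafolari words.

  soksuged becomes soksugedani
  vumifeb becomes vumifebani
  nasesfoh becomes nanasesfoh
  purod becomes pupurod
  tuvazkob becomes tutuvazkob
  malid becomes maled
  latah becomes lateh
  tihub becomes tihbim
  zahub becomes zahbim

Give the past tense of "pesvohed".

pesvohedani

soksuged and purod both end in -d yet inflect differently (soksugedani, pupurod), so the final letter is not what conditions the rule; the last vowel is.
"pesvohed" has last vowel 'e'. The stems whose last vowel is 'e' (soksuged → soksugedani, vumifeb → vumifebani) add -ani.
The other patterns: stems whose last vowel is 'o' repeat the first consonant+vowel as a prefix; stems whose last vowel is 'a' or 'i' change the last vowel to 'e'; stems whose last vowel is 'u' delete the last vowel and add -im.
So pesvohed → pesvohedani.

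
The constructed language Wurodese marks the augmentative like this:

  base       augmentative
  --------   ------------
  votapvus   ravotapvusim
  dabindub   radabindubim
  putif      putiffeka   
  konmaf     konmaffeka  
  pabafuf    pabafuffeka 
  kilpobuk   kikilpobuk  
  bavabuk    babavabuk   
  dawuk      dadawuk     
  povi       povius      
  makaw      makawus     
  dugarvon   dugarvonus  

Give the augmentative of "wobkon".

wobkonus

"wobkon" ends in -n. The one such stem in the data (dugarvon → dugarvonus) adds -us, so the same rule applies.
The other patterns: stems ending in -b or -s add ra- … -im around the stem; stems ending in -f double the final consonant and add -eka; stems ending in -k repeat the first consonant+vowel as a prefix.
So wobkon → wobkonus.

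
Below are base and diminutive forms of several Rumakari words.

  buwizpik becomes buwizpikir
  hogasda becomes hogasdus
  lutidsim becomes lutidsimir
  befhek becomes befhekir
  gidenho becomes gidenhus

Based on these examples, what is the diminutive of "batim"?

gidenho and buwizpik both have 3 vowels yet inflect differently (gidenhus, buwizpikir), so the number of vowels is not what conditions the rule; whether the stem ends in a vowel or a consonant is.
"batim" ends in a consonant. The stems ending in a consonant (befhek → befhekir, buwizpik → buwizpikir, lutidsim → lutidsimir) add -ir.
So batim → batimir.

batimir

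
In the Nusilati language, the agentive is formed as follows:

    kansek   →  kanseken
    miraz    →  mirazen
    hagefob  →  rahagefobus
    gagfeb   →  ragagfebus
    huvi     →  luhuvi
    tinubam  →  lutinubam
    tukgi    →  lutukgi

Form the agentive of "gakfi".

lugakfi

kansek and gagfeb both have last vowel 'e' yet inflect differently (kanseken, ragagfebus), so the last vowel is not what conditions the rule; the final letter is.
"gakfi" ends in -i. The stems ending in -i (huvi → luhuvi, tukgi → lutukgi) add the prefix lu-.
The other patterns: stems ending in -k or -z add -en; stems ending in -b add ra- … -us around the stem.
So gakfi → lugakfi.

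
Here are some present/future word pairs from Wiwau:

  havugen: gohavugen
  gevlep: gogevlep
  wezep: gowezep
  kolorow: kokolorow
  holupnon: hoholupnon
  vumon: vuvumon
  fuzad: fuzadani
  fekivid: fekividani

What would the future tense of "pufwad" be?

pufwadani

havugen and holupnon both end in -n yet inflect differently (gohavugen, hoholupnon), so the final letter is not what conditions the rule; the last vowel is.
"pufwad" has last vowel 'a'. The one such stem in the data (fuzad → fuzadani) adds -ani, so the same rule applies.
So pufwad → pufwadani.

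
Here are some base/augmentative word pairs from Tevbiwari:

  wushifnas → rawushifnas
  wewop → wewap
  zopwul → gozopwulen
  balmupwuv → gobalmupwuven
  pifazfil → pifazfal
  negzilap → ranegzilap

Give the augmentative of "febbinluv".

negzilap and wewop both end in -p yet inflect differently (ranegzilap, wewap), so the final letter is not what conditions the rule; the last vowel is.
"febbinluv" has last vowel 'u'. The stems whose last vowel is 'u' (zopwul → gozopwulen, balmupwuv → gobalmupwuven) add go- … -en around the stem.
The other patterns: stems whose last vowel is 'a' add the prefix ra-; stems whose last vowel is 'i' or 'o' change the last vowel to 'a'.
So febbinluv → gofebbinluven.

gofebbinluven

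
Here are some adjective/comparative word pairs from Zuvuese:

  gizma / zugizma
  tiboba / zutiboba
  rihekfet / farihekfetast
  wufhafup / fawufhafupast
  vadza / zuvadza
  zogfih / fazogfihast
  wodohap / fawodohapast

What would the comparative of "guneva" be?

zuguneva

"guneva" ends in -a. The stems ending in -a (gizma → zugizma, vadza → zuvadza, tiboba → zutiboba) add the prefix zu-.
The other pattern: stems ending in -h, -p or -t add fa- … -ast around the stem.
So guneva → zuguneva.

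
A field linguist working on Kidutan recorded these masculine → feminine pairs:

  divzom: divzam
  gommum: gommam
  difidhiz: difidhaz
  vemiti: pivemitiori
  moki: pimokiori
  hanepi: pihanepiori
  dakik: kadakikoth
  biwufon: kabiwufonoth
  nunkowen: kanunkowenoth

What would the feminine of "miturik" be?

"miturik" ends in -k. The one such stem in the data (dakik → kadakikoth) adds ka- … -oth around the stem, so the same rule applies.
The other patterns: stems ending in -m or -z change the last vowel to 'a'; stems ending in -i add pi- … -ori around the stem.
So miturik → kamiturikoth.

kamiturikoth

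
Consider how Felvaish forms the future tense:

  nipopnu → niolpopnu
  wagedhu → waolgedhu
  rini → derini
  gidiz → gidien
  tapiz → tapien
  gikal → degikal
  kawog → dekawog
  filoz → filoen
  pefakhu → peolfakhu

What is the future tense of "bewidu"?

beolwidu

"bewidu" ends in -u. The stems ending in -u (nipopnu → niolpopnu, pefakhu → peolfakhu, wagedhu → waolgedhu) insert -ol- after the first vowel.
The other patterns: stems ending in -z drop the final letter and add -en; stems ending in -g, -i or -l add the prefix de-.
So bewidu → beolwidu.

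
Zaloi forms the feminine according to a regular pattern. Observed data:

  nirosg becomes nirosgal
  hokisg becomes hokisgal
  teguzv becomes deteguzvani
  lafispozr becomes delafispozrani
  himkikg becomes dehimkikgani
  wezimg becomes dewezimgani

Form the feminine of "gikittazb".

degikittazbani

nirosg and himkikg both end in -g yet inflect differently (nirosgal, dehimkikgani), so the final letter is not what conditions the rule; the second-to-last letter is.
"gikittazb" has second-to-last letter 'z'. The stems whose second-to-last letter is 'z' (teguzv → deteguzvani, lafispozr → delafispozrani) add de- … -ani around the stem.
So gikittazb → degikittazbani.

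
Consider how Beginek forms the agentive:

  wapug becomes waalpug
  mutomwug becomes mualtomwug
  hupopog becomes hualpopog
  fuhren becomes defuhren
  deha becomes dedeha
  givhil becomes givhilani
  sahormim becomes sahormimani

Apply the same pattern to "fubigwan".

wapug and fuhren both have 2 vowels yet inflect differently (waalpug, defuhren), so the number of vowels is not what conditions the rule; the final letter is.
"fubigwan" ends in -n. The one such stem in the data (fuhren → defuhren) adds the prefix de-, so the same rule applies.
The other patterns: stems ending in -g insert -al- after the first vowel; stems ending in -l or -m add -ani.
So fubigwan → defubigwan.

defubigwan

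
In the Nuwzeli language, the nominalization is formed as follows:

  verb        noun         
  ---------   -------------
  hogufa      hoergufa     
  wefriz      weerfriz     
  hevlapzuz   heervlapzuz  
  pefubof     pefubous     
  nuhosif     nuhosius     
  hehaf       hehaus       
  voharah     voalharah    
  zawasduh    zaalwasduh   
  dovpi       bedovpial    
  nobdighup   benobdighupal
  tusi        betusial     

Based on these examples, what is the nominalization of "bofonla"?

boerfonla

wefriz and nuhosif both have last vowel 'i' yet inflect differently (weerfriz, nuhosius), so the last vowel is not what conditions the rule; the final letter is.
"bofonla" ends in -a. The one such stem in the data (hogufa → hoergufa) inserts -er- after the first vowel (as do wefriz, hevlapzuz), so the same rule applies.
So bofonla → boerfonla.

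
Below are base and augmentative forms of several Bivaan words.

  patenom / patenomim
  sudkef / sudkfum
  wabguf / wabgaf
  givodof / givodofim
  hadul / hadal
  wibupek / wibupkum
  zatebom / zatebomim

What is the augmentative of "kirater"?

givodof and sudkef both end in -f yet inflect differently (givodofim, sudkfum), so the final letter is not what conditions the rule; the last vowel is.
"kirater" has last vowel 'e'. The stems whose last vowel is 'e' (wibupek → wibupkum, sudkef → sudkfum) delete the last vowel and add -um.
So kirater → kiratrum.

kiratrum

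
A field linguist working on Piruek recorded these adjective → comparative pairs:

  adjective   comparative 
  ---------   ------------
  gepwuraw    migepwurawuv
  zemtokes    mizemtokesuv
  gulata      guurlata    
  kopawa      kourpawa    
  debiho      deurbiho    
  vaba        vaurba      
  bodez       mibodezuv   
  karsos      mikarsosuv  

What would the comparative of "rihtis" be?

"rihtis" ends in a consonant. The stems ending in a consonant (karsos → mikarsosuv, bodez → mibodezuv, zemtokes → mizemtokesuv) add mi- … -uv around the stem.
The other pattern: stems ending in a vowel insert -ur- after the first vowel.
So rihtis → mirihtisuv.

mirihtisuv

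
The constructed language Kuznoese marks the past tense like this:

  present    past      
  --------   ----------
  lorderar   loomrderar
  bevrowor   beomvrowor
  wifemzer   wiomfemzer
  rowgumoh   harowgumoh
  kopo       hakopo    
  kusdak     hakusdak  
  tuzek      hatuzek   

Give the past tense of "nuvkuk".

hanuvkuk

bevrowor and rowgumoh both have last vowel 'o' yet inflect differently (beomvrowor, harowgumoh), so the last vowel is not what conditions the rule; the final letter is.
"nuvkuk" ends in -k. The stems ending in -k (kusdak → hakusdak, tuzek → hatuzek) add the prefix ha-.
The other pattern: stems ending in -r insert -om- after the first vowel.
So nuvkuk → hanuvkuk.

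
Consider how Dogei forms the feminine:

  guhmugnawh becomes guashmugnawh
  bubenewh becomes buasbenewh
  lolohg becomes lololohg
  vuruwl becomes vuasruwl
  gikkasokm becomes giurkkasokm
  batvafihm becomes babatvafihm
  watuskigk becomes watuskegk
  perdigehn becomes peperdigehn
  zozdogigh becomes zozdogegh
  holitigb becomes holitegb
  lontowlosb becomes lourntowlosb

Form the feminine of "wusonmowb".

zozdogigh and guhmugnawh both end in -h yet inflect differently (zozdogegh, guashmugnawh), so the final letter is not what conditions the rule; the second-to-last letter is.
"wusonmowb" has second-to-last letter 'w'. The stems whose second-to-last letter is 'w' (vuruwl → vuasruwl, guhmugnawh → guashmugnawh, bubenewh → buasbenewh) insert -as- after the first vowel.
The other patterns: stems whose second-to-last letter is 'h' repeat the first consonant+vowel as a prefix; stems whose second-to-last letter is 'g' change the last vowel to 'e'; stems whose second-to-last letter is 'k' or 's' insert -ur- after the first vowel.
So wusonmowb → wuassonmowb.

wuassonmowb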